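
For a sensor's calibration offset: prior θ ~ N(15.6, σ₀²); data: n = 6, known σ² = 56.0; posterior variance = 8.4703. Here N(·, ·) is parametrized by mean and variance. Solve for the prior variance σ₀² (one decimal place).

σ₀² = 91.6

For the Normal–Normal model with known σ², precisions add: τ_n = τ₀ + n/σ².
So 1/σ₀² = 1/8.4703 − 6/56.0 = 0.118060 − 0.107143 = 0.010917.
Hence σ₀² = 1/0.010917 ≈ 91.6.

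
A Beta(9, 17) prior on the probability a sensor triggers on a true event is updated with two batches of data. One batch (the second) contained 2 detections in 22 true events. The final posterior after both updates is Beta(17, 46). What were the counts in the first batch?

6 detections and 9 misses

Sequential conjugate updates are equivalent to a single update on the pooled data, so total successes = posterior α − prior α and total failures = posterior β − prior β.
Total across both batches: 17−9=8 detections, 46−17=29 misses.
Subtract the second batch: 8−2=6 detections and 29−20=9 misses.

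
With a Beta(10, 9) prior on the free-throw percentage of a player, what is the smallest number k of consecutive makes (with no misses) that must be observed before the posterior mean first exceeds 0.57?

k = 2

After k makes and 0 misses the posterior is Beta(10+k, 9), with mean (10+k)/(10+9+k).
Set (10+k)/(19+k) > 0.57 and solve: k > (0.57·19 − 10)/(1 − 0.57) = 1.930.
The smallest integer exceeding 1.930 is 2, and checking k=2: (12)/(21) = 0.5714 > 0.57.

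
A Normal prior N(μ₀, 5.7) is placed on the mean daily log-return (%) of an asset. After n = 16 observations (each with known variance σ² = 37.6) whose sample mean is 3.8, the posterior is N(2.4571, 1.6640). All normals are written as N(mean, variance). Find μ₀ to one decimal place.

μ₀ = -0.8

The posterior mean is a precision-weighted average: μ_n = (τ₀μ₀ + τ_data·x̄)/(τ₀+τ_data), with τ₀=1/σ₀² and τ_data=n/σ².
Here τ₀ = 1/5.7 = 0.175439 and τ_data = 16/37.6 = 0.425532, so τ_n = 0.600971.
Rearranging for μ₀: μ₀ = (μ_n·τ_n − τ_data·x̄)/τ₀ = (2.4571·0.600971 − 0.425532·3.8) / 0.175439 = -0.140376/0.175439 ≈ -0.8.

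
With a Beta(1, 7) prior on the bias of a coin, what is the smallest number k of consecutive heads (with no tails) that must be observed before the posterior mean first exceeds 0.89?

After k heads and 0 tails the posterior is Beta(1+k, 7), with mean (1+k)/(1+7+k).
Set (1+k)/(8+k) > 0.89 and solve: k > (0.89·8 − 1)/(1 − 0.89) = 55.636.
The smallest integer exceeding 55.636 is 56.

k = 56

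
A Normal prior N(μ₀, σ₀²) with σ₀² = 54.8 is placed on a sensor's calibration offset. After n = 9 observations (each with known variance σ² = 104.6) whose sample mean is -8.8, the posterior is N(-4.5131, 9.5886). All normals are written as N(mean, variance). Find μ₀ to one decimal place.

The posterior mean is a precision-weighted average: μ_n = (τ₀μ₀ + τ_data·x̄)/(τ₀+τ_data), with τ₀=1/σ₀² and τ_data=n/σ².
Here τ₀ = 1/54.8 = 0.018248 and τ_data = 9/104.6 = 0.086042, so τ_n = 0.104290.
Rearranging for μ₀: μ₀ = (μ_n·τ_n − τ_data·x̄)/τ₀ = (-4.5131·0.104290 − 0.086042·-8.8) / 0.018248 = 0.286498/0.018248 ≈ 15.7.

μ₀ = 15.7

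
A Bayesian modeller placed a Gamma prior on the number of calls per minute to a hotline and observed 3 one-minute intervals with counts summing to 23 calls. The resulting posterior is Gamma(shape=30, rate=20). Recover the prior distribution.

A Gamma(α, β) prior (rate parametrization) on a Poisson rate with n observations summing to S gives posterior Gamma(α+S, β+n).
So α = 30 − 23 = 7 and β = 20 − 3 = 17.

Gamma(shape=7, rate=17)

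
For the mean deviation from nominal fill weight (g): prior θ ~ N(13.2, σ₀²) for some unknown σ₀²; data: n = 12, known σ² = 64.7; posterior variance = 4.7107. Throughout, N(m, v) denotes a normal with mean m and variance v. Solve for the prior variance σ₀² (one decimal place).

σ₀² = 37.3

For the Normal–Normal model with known σ², precisions add: τ_n = τ₀ + n/σ².
So 1/σ₀² = 1/4.7107 − 12/64.7 = 0.212283 − 0.185471 = 0.026812.
Hence σ₀² = 1/0.026812 ≈ 37.3.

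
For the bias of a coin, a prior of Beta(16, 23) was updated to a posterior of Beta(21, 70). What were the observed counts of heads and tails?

5 heads and 47 tails

Under Beta–binomial conjugacy the posterior parameters are (a+s, b+f).
So s = 21 − 16 = 5 and f = 70 − 23 = 47.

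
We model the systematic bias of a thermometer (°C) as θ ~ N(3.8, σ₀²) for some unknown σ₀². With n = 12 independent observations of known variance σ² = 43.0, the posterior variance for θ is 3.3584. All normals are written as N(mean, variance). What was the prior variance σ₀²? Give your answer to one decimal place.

σ₀² = 53.5

For the Normal–Normal model with known σ², precisions add: τ_n = τ₀ + n/σ².
So 1/σ₀² = 1/3.3584 − 12/43.0 = 0.297761 − 0.279070 = 0.018691.
Hence σ₀² = 1/0.018691 ≈ 53.5.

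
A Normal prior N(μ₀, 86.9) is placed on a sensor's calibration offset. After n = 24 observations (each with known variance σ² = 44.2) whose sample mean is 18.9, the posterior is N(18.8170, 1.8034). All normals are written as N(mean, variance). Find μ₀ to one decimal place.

μ₀ = 14.9

With known observation variance, the Normal–Normal posterior has precision τ_n = τ₀ + n/σ² and mean μ_n = (τ₀μ₀ + (n/σ²)x̄)/τ_n.
Here τ₀ = 1/86.9 = 0.011507 and τ_data = 24/44.2 = 0.542986, so τ_n = 0.554493.
Rearranging for μ₀: μ₀ = (μ_n·τ_n − τ_data·x̄)/τ₀ = (18.8170·0.554493 − 0.542986·18.9) / 0.011507 = 0.171459/0.011507 ≈ 14.9.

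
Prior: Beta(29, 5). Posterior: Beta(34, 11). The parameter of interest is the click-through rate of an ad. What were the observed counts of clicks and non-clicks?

A Beta(a, b) prior with s successes and f failures in binomial data gives a Beta(a+s, b+f) posterior.
So s = 34 − 29 = 5 and f = 11 − 5 = 6.

5 clicks and 6 non-clicks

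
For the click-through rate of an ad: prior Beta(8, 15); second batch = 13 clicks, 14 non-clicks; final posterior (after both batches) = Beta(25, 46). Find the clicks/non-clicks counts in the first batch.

4 clicks and 17 non-clicks

Because Beta–binomial updating is additive in the counts, the combined data contributed (α_post−α_prior, β_post−β_prior) successes and failures.
Total across both batches: 25−8=17 clicks, 46−15=31 non-clicks.
Subtract the second batch: 17−13=4 clicks and 31−14=17 non-clicks.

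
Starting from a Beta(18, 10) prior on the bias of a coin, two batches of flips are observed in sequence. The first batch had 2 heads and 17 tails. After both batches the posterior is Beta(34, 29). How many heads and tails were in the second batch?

14 heads and 2 tails

Sequential conjugate updates are equivalent to a single update on the pooled data, so total successes = posterior α − prior α and total failures = posterior β − prior β.
Total across both batches: 34−18=16 heads, 29−10=19 tails.
Subtract the first batch: 16−2=14 heads and 19−17=2 tails.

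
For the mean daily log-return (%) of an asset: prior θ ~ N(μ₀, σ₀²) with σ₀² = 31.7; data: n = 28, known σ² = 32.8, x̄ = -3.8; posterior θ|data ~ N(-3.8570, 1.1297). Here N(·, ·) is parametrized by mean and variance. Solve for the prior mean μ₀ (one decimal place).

μ₀ = -5.4

The posterior mean is a precision-weighted average: μ_n = (τ₀μ₀ + τ_data·x̄)/(τ₀+τ_data), with τ₀=1/σ₀² and τ_data=n/σ².
Here τ₀ = 1/31.7 = 0.031546 and τ_data = 28/32.8 = 0.853659, so τ_n = 0.885205.
Rearranging for μ₀: μ₀ = (μ_n·τ_n − τ_data·x̄)/τ₀ = (-3.8570·0.885205 − 0.853659·-3.8) / 0.031546 = -0.170331/0.031546 ≈ -5.4.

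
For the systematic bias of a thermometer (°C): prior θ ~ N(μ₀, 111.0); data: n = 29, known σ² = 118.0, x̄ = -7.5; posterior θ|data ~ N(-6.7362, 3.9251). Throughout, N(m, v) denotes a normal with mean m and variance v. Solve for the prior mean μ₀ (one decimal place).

The posterior mean is a precision-weighted average: μ_n = (τ₀μ₀ + τ_data·x̄)/(τ₀+τ_data), with τ₀=1/σ₀² and τ_data=n/σ².
Here τ₀ = 1/111.0 = 0.009009 and τ_data = 29/118.0 = 0.245763, so τ_n = 0.254772.
Rearranging for μ₀: μ₀ = (μ_n·τ_n − τ_data·x̄)/τ₀ = (-6.7362·0.254772 − 0.245763·-7.5) / 0.009009 = 0.127027/0.009009 ≈ 14.1.

μ₀ = 14.1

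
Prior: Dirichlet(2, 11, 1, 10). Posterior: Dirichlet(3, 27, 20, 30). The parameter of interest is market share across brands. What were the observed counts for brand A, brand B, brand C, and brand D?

counts (1, 16, 19, 20)

For a Dirichlet(α) prior with multinomial counts c, the posterior is Dirichlet(α + c) componentwise.
Counts are posterior − prior componentwise: 3−2=1, 27−11=16, 20−1=19, 30−10=20.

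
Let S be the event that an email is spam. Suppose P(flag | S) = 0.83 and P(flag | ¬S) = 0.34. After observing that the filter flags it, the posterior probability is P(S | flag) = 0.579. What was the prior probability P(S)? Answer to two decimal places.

P(S) = 0.36

Bayes' rule in odds form gives O(S|E) = O(S)·[P(E|S)/P(E|¬S)], hence O(S) = O(S|E)/LR.
Posterior odds = 0.579/(1−0.579) = 1.3753. LR = 0.83/0.34 = 2.4412.
Prior odds = 1.3753/2.4412 = 0.5634, so P(S) = 0.5634/(1+0.5634) ≈ 0.36.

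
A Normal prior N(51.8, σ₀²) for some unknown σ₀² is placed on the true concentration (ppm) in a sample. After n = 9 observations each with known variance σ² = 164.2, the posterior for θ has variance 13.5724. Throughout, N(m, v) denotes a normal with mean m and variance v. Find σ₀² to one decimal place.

Posterior precision equals prior precision plus data precision: 1/σ_n² = 1/σ₀² + n/σ².
So 1/σ₀² = 1/13.5724 − 9/164.2 = 0.073679 − 0.054811 = 0.018868.
Hence σ₀² = 1/0.018868 ≈ 53.0.

σ₀² = 53.0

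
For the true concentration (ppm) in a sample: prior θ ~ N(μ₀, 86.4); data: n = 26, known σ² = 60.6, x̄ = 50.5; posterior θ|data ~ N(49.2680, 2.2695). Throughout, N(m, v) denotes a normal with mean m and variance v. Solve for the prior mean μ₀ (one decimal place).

With known observation variance, the Normal–Normal posterior has precision τ_n = τ₀ + n/σ² and mean μ_n = (τ₀μ₀ + (n/σ²)x̄)/τ_n.
Here τ₀ = 1/86.4 = 0.011574 and τ_data = 26/60.6 = 0.429043, so τ_n = 0.440617.
Rearranging for μ₀: μ₀ = (μ_n·τ_n − τ_data·x̄)/τ₀ = (49.2680·0.440617 − 0.429043·50.5) / 0.011574 = 0.041647/0.011574 ≈ 3.6.

μ₀ = 3.6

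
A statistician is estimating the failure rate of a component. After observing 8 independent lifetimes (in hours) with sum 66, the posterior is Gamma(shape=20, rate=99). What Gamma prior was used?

Gamma(shape=12, rate=33)

For an exponential likelihood with a Gamma(α, β) prior on the rate, n observations with total T give posterior Gamma(α+n, β+T).
So α = 20 − 8 = 12 and β = 99 − 66 = 33.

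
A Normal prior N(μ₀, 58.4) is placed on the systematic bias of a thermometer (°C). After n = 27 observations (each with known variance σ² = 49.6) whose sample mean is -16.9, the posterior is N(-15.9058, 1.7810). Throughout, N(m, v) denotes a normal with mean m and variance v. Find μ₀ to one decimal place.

μ₀ = 15.7

The posterior mean is a precision-weighted average: μ_n = (τ₀μ₀ + τ_data·x̄)/(τ₀+τ_data), with τ₀=1/σ₀² and τ_data=n/σ².
Here τ₀ = 1/58.4 = 0.017123 and τ_data = 27/49.6 = 0.544355, so τ_n = 0.561478.
Rearranging for μ₀: μ₀ = (μ_n·τ_n − τ_data·x̄)/τ₀ = (-15.9058·0.561478 − 0.544355·-16.9) / 0.017123 = 0.268843/0.017123 ≈ 15.7.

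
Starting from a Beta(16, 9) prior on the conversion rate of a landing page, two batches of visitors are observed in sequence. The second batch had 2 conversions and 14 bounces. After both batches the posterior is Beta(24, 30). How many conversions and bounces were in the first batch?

6 conversions and 7 bounces

Because Beta–binomial updating is additive in the counts, the combined data contributed (α_post−α_prior, β_post−β_prior) successes and failures.
Total across both batches: 24−16=8 conversions, 30−9=21 bounces.
Subtract the second batch: 8−2=6 conversions and 21−14=7 bounces.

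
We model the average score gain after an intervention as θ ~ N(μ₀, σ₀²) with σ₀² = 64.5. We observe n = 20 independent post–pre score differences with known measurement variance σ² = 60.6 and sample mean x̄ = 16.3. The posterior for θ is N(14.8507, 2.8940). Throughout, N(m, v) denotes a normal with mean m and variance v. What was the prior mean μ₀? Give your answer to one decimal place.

μ₀ = -16.0

With known observation variance, the Normal–Normal posterior has precision τ_n = τ₀ + n/σ² and mean μ_n = (τ₀μ₀ + (n/σ²)x̄)/τ_n.
Here τ₀ = 1/64.5 = 0.015504 and τ_data = 20/60.6 = 0.330033, so τ_n = 0.345537.
Rearranging for μ₀: μ₀ = (μ_n·τ_n − τ_data·x̄)/τ₀ = (14.8507·0.345537 − 0.330033·16.3) / 0.015504 = -0.248072/0.015504 ≈ -16.0.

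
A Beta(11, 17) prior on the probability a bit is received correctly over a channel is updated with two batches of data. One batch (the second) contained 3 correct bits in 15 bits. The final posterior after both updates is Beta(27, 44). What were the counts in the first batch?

13 correct bits and 15 errors

Because Beta–binomial updating is additive in the counts, the combined data contributed (α_post−α_prior, β_post−β_prior) successes and failures.
Total across both batches: 27−11=16 correct bits, 44−17=27 errors.
Subtract the second batch: 16−3=13 correct bits and 27−12=15 errors.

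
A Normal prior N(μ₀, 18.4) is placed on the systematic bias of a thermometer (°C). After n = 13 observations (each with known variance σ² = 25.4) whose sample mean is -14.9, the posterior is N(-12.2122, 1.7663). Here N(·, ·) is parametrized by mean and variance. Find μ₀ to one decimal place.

With known observation variance, the Normal–Normal posterior has precision τ_n = τ₀ + n/σ² and mean μ_n = (τ₀μ₀ + (n/σ²)x̄)/τ_n.
Here τ₀ = 1/18.4 = 0.054348 and τ_data = 13/25.4 = 0.511811, so τ_n = 0.566159.
Rearranging for μ₀: μ₀ = (μ_n·τ_n − τ_data·x̄)/τ₀ = (-12.2122·0.566159 − 0.511811·-14.9) / 0.054348 = 0.711937/0.054348 ≈ 13.1.

μ₀ = 13.1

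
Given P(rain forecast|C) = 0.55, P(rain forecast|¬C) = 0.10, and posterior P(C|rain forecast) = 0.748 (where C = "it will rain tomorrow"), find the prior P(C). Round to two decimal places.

P(C) = 0.35

Bayes' rule in odds form gives O(C|E) = O(C)·[P(E|C)/P(E|¬C)], hence O(C) = O(C|E)/LR.
Posterior odds = 0.748/(1−0.748) = 2.9683. LR = 0.55/0.10 = 5.5000.
Prior odds = 2.9683/5.5000 = 0.5397, so P(C) = 0.5397/(1+0.5397) ≈ 0.35.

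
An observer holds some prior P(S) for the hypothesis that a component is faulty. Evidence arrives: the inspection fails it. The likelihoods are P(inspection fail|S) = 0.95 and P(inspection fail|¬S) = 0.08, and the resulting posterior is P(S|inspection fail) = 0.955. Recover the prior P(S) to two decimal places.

P(S) = 0.64

Bayes' rule in odds form gives O(S|E) = O(S)·[P(E|S)/P(E|¬S)], hence O(S) = O(S|E)/LR.
Posterior odds = 0.955/(1−0.955) = 21.2222. LR = 0.95/0.08 = 11.8750.
Prior odds = 21.2222/11.8750 = 1.7871, so P(S) = 1.7871/(1+1.7871) ≈ 0.64.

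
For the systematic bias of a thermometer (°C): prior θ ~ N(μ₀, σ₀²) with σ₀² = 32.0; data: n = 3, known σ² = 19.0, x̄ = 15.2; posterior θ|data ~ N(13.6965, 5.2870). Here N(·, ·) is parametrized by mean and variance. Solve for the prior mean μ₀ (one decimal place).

The posterior mean is a precision-weighted average: μ_n = (τ₀μ₀ + τ_data·x̄)/(τ₀+τ_data), with τ₀=1/σ₀² and τ_data=n/σ².
Here τ₀ = 1/32.0 = 0.031250 and τ_data = 3/19.0 = 0.157895, so τ_n = 0.189145.
Rearranging for μ₀: μ₀ = (μ_n·τ_n − τ_data·x̄)/τ₀ = (13.6965·0.189145 − 0.157895·15.2) / 0.031250 = 0.190620/0.031250 ≈ 6.1.

μ₀ = 6.1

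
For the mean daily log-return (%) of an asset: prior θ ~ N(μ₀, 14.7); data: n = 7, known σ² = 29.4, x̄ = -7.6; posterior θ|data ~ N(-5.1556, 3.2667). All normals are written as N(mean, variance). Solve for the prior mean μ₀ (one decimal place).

μ₀ = 3.4

The posterior mean is a precision-weighted average: μ_n = (τ₀μ₀ + τ_data·x̄)/(τ₀+τ_data), with τ₀=1/σ₀² and τ_data=n/σ².
Here τ₀ = 1/14.7 = 0.068027 and τ_data = 7/29.4 = 0.238095, so τ_n = 0.306122.
Rearranging for μ₀: μ₀ = (μ_n·τ_n − τ_data·x̄)/τ₀ = (-5.1556·0.306122 − 0.238095·-7.6) / 0.068027 = 0.231279/0.068027 ≈ 3.4.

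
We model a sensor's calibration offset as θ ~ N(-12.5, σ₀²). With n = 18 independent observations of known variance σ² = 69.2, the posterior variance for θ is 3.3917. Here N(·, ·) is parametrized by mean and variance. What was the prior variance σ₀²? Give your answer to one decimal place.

σ₀² = 28.8

For the Normal–Normal model with known σ², precisions add: τ_n = τ₀ + n/σ².
So 1/σ₀² = 1/3.3917 − 18/69.2 = 0.294837 − 0.260116 = 0.034721.
Hence σ₀² = 1/0.034721 ≈ 28.8.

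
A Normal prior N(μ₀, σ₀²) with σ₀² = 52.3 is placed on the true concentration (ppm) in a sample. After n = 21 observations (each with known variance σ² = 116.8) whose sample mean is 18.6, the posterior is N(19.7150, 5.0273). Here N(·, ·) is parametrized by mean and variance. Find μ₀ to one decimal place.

With known observation variance, the Normal–Normal posterior has precision τ_n = τ₀ + n/σ² and mean μ_n = (τ₀μ₀ + (n/σ²)x̄)/τ_n.
Here τ₀ = 1/52.3 = 0.019120 and τ_data = 21/116.8 = 0.179795, so τ_n = 0.198915.
Rearranging for μ₀: μ₀ = (μ_n·τ_n − τ_data·x̄)/τ₀ = (19.7150·0.198915 − 0.179795·18.6) / 0.019120 = 0.577422/0.019120 ≈ 30.2.

μ₀ = 30.2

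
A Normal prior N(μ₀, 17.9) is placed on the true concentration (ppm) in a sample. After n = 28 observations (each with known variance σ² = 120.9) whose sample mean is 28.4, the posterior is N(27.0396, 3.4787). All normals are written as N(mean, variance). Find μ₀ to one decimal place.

The posterior mean is a precision-weighted average: μ_n = (τ₀μ₀ + τ_data·x̄)/(τ₀+τ_data), with τ₀=1/σ₀² and τ_data=n/σ².
Here τ₀ = 1/17.9 = 0.055866 and τ_data = 28/120.9 = 0.231596, so τ_n = 0.287462.
Rearranging for μ₀: μ₀ = (μ_n·τ_n − τ_data·x̄)/τ₀ = (27.0396·0.287462 − 0.231596·28.4) / 0.055866 = 1.195531/0.055866 ≈ 21.4.

μ₀ = 21.4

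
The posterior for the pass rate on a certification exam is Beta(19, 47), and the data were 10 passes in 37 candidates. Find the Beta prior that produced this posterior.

Beta is conjugate to the binomial likelihood: posterior = Beta(a+s, b+f).
So a = 19 − 10 = 9 and b = 47 − 27 = 20.

Beta(9, 20)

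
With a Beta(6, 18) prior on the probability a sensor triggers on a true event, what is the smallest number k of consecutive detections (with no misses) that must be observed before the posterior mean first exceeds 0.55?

After k detections and 0 misses the posterior is Beta(6+k, 18), with mean (6+k)/(6+18+k).
Set (6+k)/(24+k) > 0.55 and solve: k > (0.55·24 − 6)/(1 − 0.55) = 16.000.
The smallest integer exceeding 16.000 is 17, and checking k=17: (23)/(41) = 0.5610 > 0.55.

k = 17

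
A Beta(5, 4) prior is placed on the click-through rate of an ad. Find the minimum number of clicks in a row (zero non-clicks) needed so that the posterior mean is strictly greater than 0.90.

After k clicks and 0 non-clicks the posterior is Beta(5+k, 4), with mean (5+k)/(5+4+k).
Set (5+k)/(9+k) > 0.90 and solve: k > (0.90·9 − 5)/(1 − 0.90) = 31.000.
The smallest integer exceeding 31.000 is 32, and checking k=32: (37)/(41) = 0.9024 > 0.90.

k = 32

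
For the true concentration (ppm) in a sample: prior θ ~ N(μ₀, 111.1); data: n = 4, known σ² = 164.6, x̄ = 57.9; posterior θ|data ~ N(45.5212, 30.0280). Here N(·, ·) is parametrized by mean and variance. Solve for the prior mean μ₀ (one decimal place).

The posterior mean is a precision-weighted average: μ_n = (τ₀μ₀ + τ_data·x̄)/(τ₀+τ_data), with τ₀=1/σ₀² and τ_data=n/σ².
Here τ₀ = 1/111.1 = 0.009001 and τ_data = 4/164.6 = 0.024301, so τ_n = 0.033302.
Rearranging for μ₀: μ₀ = (μ_n·τ_n − τ_data·x̄)/τ₀ = (45.5212·0.033302 − 0.024301·57.9) / 0.009001 = 0.108919/0.009001 ≈ 12.1.

μ₀ = 12.1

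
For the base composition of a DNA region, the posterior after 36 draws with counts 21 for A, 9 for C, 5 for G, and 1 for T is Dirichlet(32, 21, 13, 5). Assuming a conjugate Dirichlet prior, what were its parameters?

For a Dirichlet(α) prior with multinomial counts c, the posterior is Dirichlet(α + c) componentwise.
Subtract each count from the matching posterior parameter: 32−21=11, 21−9=12, 13−5=8, 5−1=4.

Dirichlet(11, 12, 8, 4)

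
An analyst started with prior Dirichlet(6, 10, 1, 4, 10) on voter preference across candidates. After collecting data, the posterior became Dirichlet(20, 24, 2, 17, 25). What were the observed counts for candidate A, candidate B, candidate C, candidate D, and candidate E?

counts (14, 14, 1, 13, 15)

For a Dirichlet(α) prior with multinomial counts c, the posterior is Dirichlet(α + c) componentwise.
Counts are posterior − prior componentwise: 20−6=14, 24−10=14, 2−1=1, 17−4=13, 25−10=15.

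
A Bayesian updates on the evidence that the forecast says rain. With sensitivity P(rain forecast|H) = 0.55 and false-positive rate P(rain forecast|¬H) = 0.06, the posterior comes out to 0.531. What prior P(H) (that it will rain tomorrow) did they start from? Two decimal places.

P(H) = 0.11

Bayes' rule in odds form gives O(H|E) = O(H)·[P(E|H)/P(E|¬H)], hence O(H) = O(H|E)/LR.
Posterior odds = 0.531/(1−0.531) = 1.1322. LR = 0.55/0.06 = 9.1667.
Prior odds = 1.1322/9.1667 = 0.1235, so P(H) = 0.1235/(1+0.1235) ≈ 0.11.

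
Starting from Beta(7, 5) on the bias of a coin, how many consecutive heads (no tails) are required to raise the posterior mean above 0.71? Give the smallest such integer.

k = 6

After k heads and 0 tails the posterior is Beta(7+k, 5), with mean (7+k)/(7+5+k).
Set (7+k)/(12+k) > 0.71 and solve: k > (0.71·12 − 7)/(1 − 0.71) = 5.241.
The smallest integer exceeding 5.241 is 6.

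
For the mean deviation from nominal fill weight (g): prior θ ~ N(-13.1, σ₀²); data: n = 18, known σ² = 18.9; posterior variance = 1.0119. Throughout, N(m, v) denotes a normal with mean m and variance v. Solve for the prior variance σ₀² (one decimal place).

σ₀² = 27.9

For the Normal–Normal model with known σ², precisions add: τ_n = τ₀ + n/σ².
So 1/σ₀² = 1/1.0119 − 18/18.9 = 0.988240 − 0.952381 = 0.035859.
Hence σ₀² = 1/0.035859 ≈ 27.9.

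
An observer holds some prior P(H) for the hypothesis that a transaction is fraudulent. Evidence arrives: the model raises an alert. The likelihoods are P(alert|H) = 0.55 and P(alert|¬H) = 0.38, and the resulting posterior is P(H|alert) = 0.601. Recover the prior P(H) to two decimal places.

P(H) = 0.51

In odds form, posterior odds = prior odds × likelihood ratio, so prior odds = posterior odds ÷ LR.
Posterior odds = 0.601/(1−0.601) = 1.5063. LR = 0.55/0.38 = 1.4474.
Prior odds = 1.5063/1.4474 = 1.0407, so P(H) = 1.0407/(1+1.0407) ≈ 0.51.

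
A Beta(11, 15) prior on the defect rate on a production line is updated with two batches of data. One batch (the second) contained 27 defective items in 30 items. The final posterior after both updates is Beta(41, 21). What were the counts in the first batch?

3 defective items and 3 good items

Sequential conjugate updates are equivalent to a single update on the pooled data, so total successes = posterior α − prior α and total failures = posterior β − prior β.
Total across both batches: 41−11=30 defective items, 21−15=6 good items.
Subtract the second batch: 30−27=3 defective items and 6−3=3 good items.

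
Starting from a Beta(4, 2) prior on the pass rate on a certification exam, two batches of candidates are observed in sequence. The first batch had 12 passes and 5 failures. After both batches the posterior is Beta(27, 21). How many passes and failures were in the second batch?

Sequential conjugate updates are equivalent to a single update on the pooled data, so total successes = posterior α − prior α and total failures = posterior β − prior β.
Total across both batches: 27−4=23 passes, 21−2=19 failures.
Subtract the first batch: 23−12=11 passes and 19−5=14 failures.

11 passes and 14 failures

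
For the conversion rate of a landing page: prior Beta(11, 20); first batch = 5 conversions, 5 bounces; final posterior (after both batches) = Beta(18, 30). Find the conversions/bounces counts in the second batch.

2 conversions and 5 bounces

Sequential conjugate updates are equivalent to a single update on the pooled data, so total successes = posterior α − prior α and total failures = posterior β − prior β.
Total across both batches: 18−11=7 conversions, 30−20=10 bounces.
Subtract the first batch: 7−5=2 conversions and 10−5=5 bounces.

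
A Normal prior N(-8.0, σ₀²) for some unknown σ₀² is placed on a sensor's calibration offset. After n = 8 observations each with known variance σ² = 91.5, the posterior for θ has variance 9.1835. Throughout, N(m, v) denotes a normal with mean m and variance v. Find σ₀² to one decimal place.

Posterior precision equals prior precision plus data precision: 1/σ_n² = 1/σ₀² + n/σ².
So 1/σ₀² = 1/9.1835 − 8/91.5 = 0.108891 − 0.087432 = 0.021459.
Hence σ₀² = 1/0.021459 ≈ 46.6.

σ₀² = 46.6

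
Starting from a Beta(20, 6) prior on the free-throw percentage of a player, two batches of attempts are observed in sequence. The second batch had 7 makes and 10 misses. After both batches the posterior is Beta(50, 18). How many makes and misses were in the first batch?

23 makes and 2 misses

Because Beta–binomial updating is additive in the counts, the combined data contributed (α_post−α_prior, β_post−β_prior) successes and failures.
Total across both batches: 50−20=30 makes, 18−6=12 misses.
Subtract the second batch: 30−7=23 makes and 12−10=2 misses.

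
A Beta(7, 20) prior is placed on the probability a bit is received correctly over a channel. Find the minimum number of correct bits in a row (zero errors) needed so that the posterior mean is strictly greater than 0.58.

After k correct bits and 0 errors the posterior is Beta(7+k, 20), with mean (7+k)/(7+20+k).
Set (7+k)/(27+k) > 0.58 and solve: k > (0.58·27 − 7)/(1 − 0.58) = 20.619.
The smallest integer exceeding 20.619 is 21, and checking k=21: (28)/(48) = 0.5833 > 0.58.

k = 21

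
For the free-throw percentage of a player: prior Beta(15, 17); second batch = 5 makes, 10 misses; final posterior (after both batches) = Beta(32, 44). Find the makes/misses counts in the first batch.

12 makes and 17 misses

Sequential conjugate updates are equivalent to a single update on the pooled data, so total successes = posterior α − prior α and total failures = posterior β − prior β.
Total across both batches: 32−15=17 makes, 44−17=27 misses.
Subtract the second batch: 17−5=12 makes and 27−10=17 misses.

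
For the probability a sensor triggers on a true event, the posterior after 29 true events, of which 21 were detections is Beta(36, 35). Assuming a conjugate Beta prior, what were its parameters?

Beta is conjugate to the binomial likelihood: posterior = Beta(a+s, b+f).
So a = 36 − 21 = 15 and b = 35 − 8 = 27.

Beta(15, 27)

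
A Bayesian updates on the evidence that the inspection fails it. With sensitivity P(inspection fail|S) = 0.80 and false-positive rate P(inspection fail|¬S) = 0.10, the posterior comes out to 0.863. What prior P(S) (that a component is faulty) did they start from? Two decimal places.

P(S) = 0.44

Bayes' rule in odds form gives O(S|E) = O(S)·[P(E|S)/P(E|¬S)], hence O(S) = O(S|E)/LR.
Posterior odds = 0.863/(1−0.863) = 6.2993. LR = 0.80/0.10 = 8.0000.
Prior odds = 6.2993/8.0000 = 0.7874, so P(S) = 0.7874/(1+0.7874) ≈ 0.44.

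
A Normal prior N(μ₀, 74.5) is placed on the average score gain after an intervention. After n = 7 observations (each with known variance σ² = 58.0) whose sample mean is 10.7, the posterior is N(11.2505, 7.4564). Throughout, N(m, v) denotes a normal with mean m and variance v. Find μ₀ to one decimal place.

μ₀ = 16.2

With known observation variance, the Normal–Normal posterior has precision τ_n = τ₀ + n/σ² and mean μ_n = (τ₀μ₀ + (n/σ²)x̄)/τ_n.
Here τ₀ = 1/74.5 = 0.013423 and τ_data = 7/58.0 = 0.120690, so τ_n = 0.134113.
Rearranging for μ₀: μ₀ = (μ_n·τ_n − τ_data·x̄)/τ₀ = (11.2505·0.134113 − 0.120690·10.7) / 0.013423 = 0.217455/0.013423 ≈ 16.2.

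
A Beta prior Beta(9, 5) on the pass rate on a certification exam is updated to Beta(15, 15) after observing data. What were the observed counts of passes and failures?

6 passes and 10 failures

Beta is conjugate to the binomial likelihood: posterior = Beta(a+s, b+f).
So s = 15 − 9 = 6 and f = 15 − 5 = 10.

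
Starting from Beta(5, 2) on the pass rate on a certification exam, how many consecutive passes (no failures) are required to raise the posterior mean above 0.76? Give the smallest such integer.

After k passes and 0 failures the posterior is Beta(5+k, 2), with mean (5+k)/(5+2+k).
Set (5+k)/(7+k) > 0.76 and solve: k > (0.76·7 − 5)/(1 − 0.76) = 1.333.
The smallest integer exceeding 1.333 is 2, and checking k=2: (7)/(9) = 0.7778 > 0.76.

k = 2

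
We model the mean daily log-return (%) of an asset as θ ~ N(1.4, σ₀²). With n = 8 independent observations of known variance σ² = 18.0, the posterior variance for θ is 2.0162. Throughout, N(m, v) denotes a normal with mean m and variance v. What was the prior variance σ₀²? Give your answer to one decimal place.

Posterior precision equals prior precision plus data precision: 1/σ_n² = 1/σ₀² + n/σ².
So 1/σ₀² = 1/2.0162 − 8/18.0 = 0.495983 − 0.444444 = 0.051539.
Hence σ₀² = 1/0.051539 ≈ 19.4.

σ₀² = 19.4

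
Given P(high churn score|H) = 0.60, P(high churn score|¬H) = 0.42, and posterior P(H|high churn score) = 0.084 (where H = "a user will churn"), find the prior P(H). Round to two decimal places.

P(H) = 0.06

Bayes' rule in odds form gives O(H|E) = O(H)·[P(E|H)/P(E|¬H)], hence O(H) = O(H|E)/LR.
Posterior odds = 0.084/(1−0.084) = 0.0917. LR = 0.60/0.42 = 1.4286.
Prior odds = 0.0917/1.4286 = 0.0642, so P(H) = 0.0642/(1+0.0642) ≈ 0.06.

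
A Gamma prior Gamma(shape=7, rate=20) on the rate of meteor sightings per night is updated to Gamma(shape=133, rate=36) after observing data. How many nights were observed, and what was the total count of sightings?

n = 16 nights with total 126 sightings

A Gamma(α, β) prior (rate parametrization) on a Poisson rate with n observations summing to S gives posterior Gamma(α+S, β+n).
Matching: Σxᵢ = 133 − 7 = 126 and n = 36 − 20 = 16.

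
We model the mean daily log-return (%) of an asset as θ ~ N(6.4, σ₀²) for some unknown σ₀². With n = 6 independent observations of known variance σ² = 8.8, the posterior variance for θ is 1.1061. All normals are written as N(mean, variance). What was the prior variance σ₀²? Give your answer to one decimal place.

σ₀² = 4.5

For the Normal–Normal model with known σ², precisions add: τ_n = τ₀ + n/σ².
So 1/σ₀² = 1/1.1061 − 6/8.8 = 0.904077 − 0.681818 = 0.222259.
Hence σ₀² = 1/0.222259 ≈ 4.5.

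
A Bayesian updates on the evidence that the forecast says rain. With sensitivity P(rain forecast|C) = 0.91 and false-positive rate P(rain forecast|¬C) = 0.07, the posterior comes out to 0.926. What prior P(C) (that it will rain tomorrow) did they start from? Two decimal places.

P(C) = 0.49

In odds form, posterior odds = prior odds × likelihood ratio, so prior odds = posterior odds ÷ LR.
Posterior odds = 0.926/(1−0.926) = 12.5135. LR = 0.91/0.07 = 13.0000.
Prior odds = 12.5135/13.0000 = 0.9626, so P(C) = 0.9626/(1+0.9626) ≈ 0.49.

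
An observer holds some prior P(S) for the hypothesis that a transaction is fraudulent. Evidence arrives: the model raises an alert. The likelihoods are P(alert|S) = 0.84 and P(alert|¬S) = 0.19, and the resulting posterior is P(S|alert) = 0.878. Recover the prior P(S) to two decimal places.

P(S) = 0.62

In odds form, posterior odds = prior odds × likelihood ratio, so prior odds = posterior odds ÷ LR.
Posterior odds = 0.878/(1−0.878) = 7.1967. LR = 0.84/0.19 = 4.4211.
Prior odds = 7.1967/4.4211 = 1.6278, so P(S) = 1.6278/(1+1.6278) ≈ 0.62.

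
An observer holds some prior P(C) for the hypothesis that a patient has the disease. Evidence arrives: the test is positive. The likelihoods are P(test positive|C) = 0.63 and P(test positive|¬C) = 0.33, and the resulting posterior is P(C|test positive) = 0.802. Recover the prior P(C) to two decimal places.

P(C) = 0.68

In odds form, posterior odds = prior odds × likelihood ratio, so prior odds = posterior odds ÷ LR.
Posterior odds = 0.802/(1−0.802) = 4.0505. LR = 0.63/0.33 = 1.9091.
Prior odds = 4.0505/1.9091 = 2.1217, so P(C) = 2.1217/(1+2.1217) ≈ 0.68.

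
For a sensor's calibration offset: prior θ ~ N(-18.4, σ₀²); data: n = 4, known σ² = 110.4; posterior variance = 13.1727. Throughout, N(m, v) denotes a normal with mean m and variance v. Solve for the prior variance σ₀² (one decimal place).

Posterior precision equals prior precision plus data precision: 1/σ_n² = 1/σ₀² + n/σ².
So 1/σ₀² = 1/13.1727 − 4/110.4 = 0.075915 − 0.036232 = 0.039683.
Hence σ₀² = 1/0.039683 ≈ 25.2.

σ₀² = 25.2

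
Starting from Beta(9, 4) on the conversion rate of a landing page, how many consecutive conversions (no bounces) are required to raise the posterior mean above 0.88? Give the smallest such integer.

After k conversions and 0 bounces the posterior is Beta(9+k, 4), with mean (9+k)/(9+4+k).
Set (9+k)/(13+k) > 0.88 and solve: k > (0.88·13 − 9)/(1 − 0.88) = 20.333.
The smallest integer exceeding 20.333 is 21.

k = 21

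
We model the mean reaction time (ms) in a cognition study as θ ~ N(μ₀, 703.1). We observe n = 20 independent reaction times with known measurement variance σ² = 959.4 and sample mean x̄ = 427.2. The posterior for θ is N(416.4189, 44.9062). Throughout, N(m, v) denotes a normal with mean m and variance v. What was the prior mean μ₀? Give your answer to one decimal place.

With known observation variance, the Normal–Normal posterior has precision τ_n = τ₀ + n/σ² and mean μ_n = (τ₀μ₀ + (n/σ²)x̄)/τ_n.
Here τ₀ = 1/703.1 = 0.001422 and τ_data = 20/959.4 = 0.020846, so τ_n = 0.022268.
Rearranging for μ₀: μ₀ = (μ_n·τ_n − τ_data·x̄)/τ₀ = (416.4189·0.022268 − 0.020846·427.2) / 0.001422 = 0.367405/0.001422 ≈ 258.4.

μ₀ = 258.4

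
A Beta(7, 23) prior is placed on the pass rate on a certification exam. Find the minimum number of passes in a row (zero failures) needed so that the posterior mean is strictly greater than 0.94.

After k passes and 0 failures the posterior is Beta(7+k, 23), with mean (7+k)/(7+23+k).
Set (7+k)/(30+k) > 0.94 and solve: k > (0.94·30 − 7)/(1 − 0.94) = 353.333.
The smallest integer exceeding 353.333 is 354.

k = 354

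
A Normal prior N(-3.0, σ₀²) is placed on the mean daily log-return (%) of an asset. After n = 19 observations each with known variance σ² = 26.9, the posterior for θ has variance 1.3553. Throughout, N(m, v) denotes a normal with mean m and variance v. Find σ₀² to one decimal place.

σ₀² = 31.7

Posterior precision equals prior precision plus data precision: 1/σ_n² = 1/σ₀² + n/σ².
So 1/σ₀² = 1/1.3553 − 19/26.9 = 0.737844 − 0.706320 = 0.031524.
Hence σ₀² = 1/0.031524 ≈ 31.7.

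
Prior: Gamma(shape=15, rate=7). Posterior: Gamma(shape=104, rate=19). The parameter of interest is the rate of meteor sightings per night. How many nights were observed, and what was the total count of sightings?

A Gamma(α, β) prior (rate parametrization) on a Poisson rate with n observations summing to S gives posterior Gamma(α+S, β+n).
Matching: Σxᵢ = 104 − 15 = 89 and n = 19 − 7 = 12.

n = 12 nights with total 89 sightings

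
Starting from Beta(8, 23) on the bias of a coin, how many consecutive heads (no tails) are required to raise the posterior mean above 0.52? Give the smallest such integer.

After k heads and 0 tails the posterior is Beta(8+k, 23), with mean (8+k)/(8+23+k).
Set (8+k)/(31+k) > 0.52 and solve: k > (0.52·31 − 8)/(1 − 0.52) = 16.917.
The smallest integer exceeding 16.917 is 17.

k = 17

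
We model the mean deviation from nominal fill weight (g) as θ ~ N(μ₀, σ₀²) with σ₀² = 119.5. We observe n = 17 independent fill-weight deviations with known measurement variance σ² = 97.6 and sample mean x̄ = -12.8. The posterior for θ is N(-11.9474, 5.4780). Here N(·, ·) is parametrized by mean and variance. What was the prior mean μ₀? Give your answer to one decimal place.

μ₀ = 5.8

The posterior mean is a precision-weighted average: μ_n = (τ₀μ₀ + τ_data·x̄)/(τ₀+τ_data), with τ₀=1/σ₀² and τ_data=n/σ².
Here τ₀ = 1/119.5 = 0.008368 and τ_data = 17/97.6 = 0.174180, so τ_n = 0.182548.
Rearranging for μ₀: μ₀ = (μ_n·τ_n − τ_data·x̄)/τ₀ = (-11.9474·0.182548 − 0.174180·-12.8) / 0.008368 = 0.048530/0.008368 ≈ 5.8.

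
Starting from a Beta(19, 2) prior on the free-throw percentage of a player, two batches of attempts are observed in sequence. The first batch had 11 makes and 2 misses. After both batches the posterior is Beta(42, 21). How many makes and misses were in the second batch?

Because Beta–binomial updating is additive in the counts, the combined data contributed (α_post−α_prior, β_post−β_prior) successes and failures.
Total across both batches: 42−19=23 makes, 21−2=19 misses.
Subtract the first batch: 23−11=12 makes and 19−2=17 misses.

12 makes and 17 misses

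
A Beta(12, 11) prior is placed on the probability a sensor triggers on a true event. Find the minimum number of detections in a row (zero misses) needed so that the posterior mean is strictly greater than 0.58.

k = 4

After k detections and 0 misses the posterior is Beta(12+k, 11), with mean (12+k)/(12+11+k).
Set (12+k)/(23+k) > 0.58 and solve: k > (0.58·23 − 12)/(1 − 0.58) = 3.190.
The smallest integer exceeding 3.190 is 4, and checking k=4: (16)/(27) = 0.5926 > 0.58.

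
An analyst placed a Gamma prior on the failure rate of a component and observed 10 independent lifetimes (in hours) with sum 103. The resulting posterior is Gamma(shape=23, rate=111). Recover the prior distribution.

For an exponential likelihood with a Gamma(α, β) prior on the rate, n observations with total T give posterior Gamma(α+n, β+T).
So α = 23 − 10 = 13 and β = 111 − 103 = 8.

Gamma(shape=13, rate=8)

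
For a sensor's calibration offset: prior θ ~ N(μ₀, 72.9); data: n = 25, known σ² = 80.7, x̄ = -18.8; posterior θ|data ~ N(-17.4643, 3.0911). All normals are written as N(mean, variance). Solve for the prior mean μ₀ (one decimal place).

With known observation variance, the Normal–Normal posterior has precision τ_n = τ₀ + n/σ² and mean μ_n = (τ₀μ₀ + (n/σ²)x̄)/τ_n.
Here τ₀ = 1/72.9 = 0.013717 and τ_data = 25/80.7 = 0.309789, so τ_n = 0.323506.
Rearranging for μ₀: μ₀ = (μ_n·τ_n − τ_data·x̄)/τ₀ = (-17.4643·0.323506 − 0.309789·-18.8) / 0.013717 = 0.174227/0.013717 ≈ 12.7.

μ₀ = 12.7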